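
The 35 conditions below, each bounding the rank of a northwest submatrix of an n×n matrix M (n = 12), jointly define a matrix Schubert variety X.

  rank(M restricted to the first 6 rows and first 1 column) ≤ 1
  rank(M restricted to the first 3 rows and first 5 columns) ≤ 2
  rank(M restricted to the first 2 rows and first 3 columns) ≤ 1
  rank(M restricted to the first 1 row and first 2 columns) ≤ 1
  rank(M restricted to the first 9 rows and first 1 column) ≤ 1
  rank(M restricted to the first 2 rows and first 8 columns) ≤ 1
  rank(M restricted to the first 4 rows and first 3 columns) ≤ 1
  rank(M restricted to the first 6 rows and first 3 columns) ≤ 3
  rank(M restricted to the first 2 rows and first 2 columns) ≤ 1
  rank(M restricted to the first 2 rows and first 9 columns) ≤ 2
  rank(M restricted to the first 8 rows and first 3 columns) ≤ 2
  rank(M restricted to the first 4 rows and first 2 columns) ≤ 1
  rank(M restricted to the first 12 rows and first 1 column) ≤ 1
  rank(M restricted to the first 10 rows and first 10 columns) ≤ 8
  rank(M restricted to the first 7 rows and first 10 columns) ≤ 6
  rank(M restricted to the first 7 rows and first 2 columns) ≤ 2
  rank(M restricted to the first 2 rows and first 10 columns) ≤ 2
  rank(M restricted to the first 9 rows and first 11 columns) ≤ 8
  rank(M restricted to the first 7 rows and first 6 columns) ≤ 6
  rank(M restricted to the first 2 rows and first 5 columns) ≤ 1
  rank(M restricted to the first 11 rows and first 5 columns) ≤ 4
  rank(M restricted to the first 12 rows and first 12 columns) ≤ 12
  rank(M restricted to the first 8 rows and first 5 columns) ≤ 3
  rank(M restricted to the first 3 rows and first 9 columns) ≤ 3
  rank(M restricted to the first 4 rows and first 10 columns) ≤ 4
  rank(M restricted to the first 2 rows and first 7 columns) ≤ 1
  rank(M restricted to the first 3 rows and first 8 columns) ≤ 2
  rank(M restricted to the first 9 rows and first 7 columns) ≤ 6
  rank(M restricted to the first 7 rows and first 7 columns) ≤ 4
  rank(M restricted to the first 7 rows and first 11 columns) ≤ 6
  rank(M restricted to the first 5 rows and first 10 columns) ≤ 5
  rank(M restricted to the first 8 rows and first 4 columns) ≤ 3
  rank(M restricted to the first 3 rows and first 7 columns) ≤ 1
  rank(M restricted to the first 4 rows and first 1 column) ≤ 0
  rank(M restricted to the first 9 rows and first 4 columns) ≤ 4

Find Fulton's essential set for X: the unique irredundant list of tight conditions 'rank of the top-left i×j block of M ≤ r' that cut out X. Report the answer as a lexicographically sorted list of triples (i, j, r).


The tightest implied rank at each (i,j), from the 35 conditions:

  0 | 1 | 1 | 1 | 1 | 1 | 1 | 1 | 1 | 1 | 1 | 1
  0 | 1 | 1 | 1 | 1 | 1 | 1 | 1 | 2 | 2 | 2 | 2
  0 | 1 | 1 | 1 | 1 | 1 | 1 | 2 | 3 | 3 | 3 | 3
  0 | 1 | 1 | 2 | 2 | 2 | 2 | 3 | 4 | 4 | 4 | 4
  1 | 2 | 2 | 3 | 3 | 3 | 3 | 4 | 5 | 5 | 5 | 5
  1 | 2 | 2 | 3 | 3 | 4 | 4 | 5 | 6 | 6 | 6 | 6
  1 | 2 | 2 | 3 | 3 | 4 | 4 | 5 | 6 | 6 | 6 | 7
  1 | 2 | 2 | 3 | 3 | 4 | 5 | 6 | 7 | 7 | 7 | 8
  1 | 2 | 3 | 4 | 4 | 5 | 6 | 7 | 8 | 8 | 8 | 9
  1 | 2 | 3 | 4 | 4 | 5 | 6 | 7 | 8 | 8 | 9 | 10
  1 | 2 | 3 | 4 | 4 | 5 | 6 | 7 | 8 | 9 | 10 | 11
  1 | 2 | 3 | 4 | 5 | 6 | 7 | 8 | 9 | 10 | 11 | 12

so w = (2, 9, 8, 4, 1, 6, 12, 7, 3, 11, 10, 5).

10 SE-corners of the 28-cell Rothe diagram give Ess(w):

[(2, 8, 1), (3, 7, 1), (4, 1, 0), (4, 3, 1), (7, 7, 4), (7, 11, 6), (8, 3, 2), (8, 5, 3), (10, 10, 8), (11, 5, 4)]


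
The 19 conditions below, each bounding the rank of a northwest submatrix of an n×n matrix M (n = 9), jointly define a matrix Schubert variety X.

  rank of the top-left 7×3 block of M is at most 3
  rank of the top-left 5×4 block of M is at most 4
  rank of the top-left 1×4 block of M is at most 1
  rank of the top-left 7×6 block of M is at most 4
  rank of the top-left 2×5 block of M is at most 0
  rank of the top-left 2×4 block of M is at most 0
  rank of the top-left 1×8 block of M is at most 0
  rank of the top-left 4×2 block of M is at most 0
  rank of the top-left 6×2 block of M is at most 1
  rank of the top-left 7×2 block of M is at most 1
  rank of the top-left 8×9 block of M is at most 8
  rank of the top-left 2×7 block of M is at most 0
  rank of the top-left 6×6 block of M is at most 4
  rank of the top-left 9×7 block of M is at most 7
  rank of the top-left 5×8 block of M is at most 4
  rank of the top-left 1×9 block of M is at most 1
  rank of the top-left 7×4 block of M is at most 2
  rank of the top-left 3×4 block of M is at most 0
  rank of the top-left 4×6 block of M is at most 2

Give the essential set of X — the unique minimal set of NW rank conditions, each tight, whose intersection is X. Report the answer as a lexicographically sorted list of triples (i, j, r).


Reconstructing r_w from the 19 given conditions:

  row 1: 0  0  0  0  0  0  0  0  1
  row 2: 0  0  0  0  0  0  0  1  2
  row 3: 0  0  0  0  1  1  1  2  3
  row 4: 0  0  1  1  2  2  2  3  4
  row 5: 1  1  2  2  3  3  3  4  5
  row 6: 1  1  2  2  3  4  4  5  6
  row 7: 1  1  2  2  3  4  5  6  7
  row 8: 1  2  3  3  4  5  6  7  8
  row 9: 1  2  3  4  5  6  7  8  9

hence w(1..9) = (9, 8, 5, 3, 1, 6, 7, 2, 4).

Rothe diagram D(w) (25 cells), 6 SE-corners (essential conditions):

[(1, 8, 0), (2, 7, 0), (3, 4, 0), (4, 2, 0), (7, 2, 1), (7, 4, 2)]


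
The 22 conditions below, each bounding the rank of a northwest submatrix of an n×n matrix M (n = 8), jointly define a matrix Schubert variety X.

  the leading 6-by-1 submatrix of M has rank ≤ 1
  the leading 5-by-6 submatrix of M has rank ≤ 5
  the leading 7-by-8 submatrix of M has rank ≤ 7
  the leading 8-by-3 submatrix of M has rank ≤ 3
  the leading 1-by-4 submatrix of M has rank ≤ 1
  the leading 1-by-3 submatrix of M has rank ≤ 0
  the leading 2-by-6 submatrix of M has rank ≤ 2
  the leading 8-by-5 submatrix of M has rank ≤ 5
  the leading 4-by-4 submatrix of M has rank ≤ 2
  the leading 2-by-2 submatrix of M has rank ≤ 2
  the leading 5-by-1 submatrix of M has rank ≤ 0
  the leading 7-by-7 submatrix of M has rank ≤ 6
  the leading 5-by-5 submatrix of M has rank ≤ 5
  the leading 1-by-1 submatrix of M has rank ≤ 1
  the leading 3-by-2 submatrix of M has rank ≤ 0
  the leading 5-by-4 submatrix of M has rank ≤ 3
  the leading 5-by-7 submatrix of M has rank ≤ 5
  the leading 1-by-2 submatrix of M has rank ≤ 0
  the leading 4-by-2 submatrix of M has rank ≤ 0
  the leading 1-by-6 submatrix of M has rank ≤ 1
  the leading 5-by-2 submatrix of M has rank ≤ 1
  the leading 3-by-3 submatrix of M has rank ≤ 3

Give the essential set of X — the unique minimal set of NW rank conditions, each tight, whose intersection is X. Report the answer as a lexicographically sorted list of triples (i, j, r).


Recovering R(i,j) via the rank-extension bound from the 22 conditions:

  i=1: 0  0  0  1  1  1  1  1
  i=2: 0  0  1  2  2  2  2  2
  i=3: 0  0  1  2  3  3  3  3
  i=4: 0  0  1  2  3  4  4  4
  i=5: 0  1  2  3  4  5  5  5
  i=6: 1  2  3  4  5  6  6  6
  i=7: 1  2  3  4  5  6  6  7
  i=8: 1  2  3  4  5  6  7  8

so w = (4, 3, 5, 6, 2, 1, 8, 7).

Rothe diagram D(w) (11 cells), 4 SE-corners (essential conditions):

[(1, 3, 0), (4, 2, 0), (5, 1, 0), (7, 7, 6)]


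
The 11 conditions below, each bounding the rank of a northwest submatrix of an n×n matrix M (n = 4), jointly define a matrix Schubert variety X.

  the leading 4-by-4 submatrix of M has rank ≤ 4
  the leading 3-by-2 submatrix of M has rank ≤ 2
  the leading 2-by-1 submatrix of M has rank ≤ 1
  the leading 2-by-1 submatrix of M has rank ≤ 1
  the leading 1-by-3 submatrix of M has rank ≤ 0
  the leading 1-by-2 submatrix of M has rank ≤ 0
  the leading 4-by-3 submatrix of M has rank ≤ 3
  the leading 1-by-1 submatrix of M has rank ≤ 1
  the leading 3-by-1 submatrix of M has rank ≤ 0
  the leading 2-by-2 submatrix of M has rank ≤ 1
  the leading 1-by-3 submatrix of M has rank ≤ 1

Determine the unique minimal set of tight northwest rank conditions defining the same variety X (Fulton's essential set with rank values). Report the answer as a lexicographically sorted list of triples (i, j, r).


Computing R[i][j] = min implied NW-rank bound (n=4, 11 conditions):

  0 0 0 1
  0 1 1 2
  0 1 2 3
  1 2 3 4

reading off 1-entries of Δ²R: w = (4, 2, 3, 1).

2 SE-corners of the 5-cell Rothe diagram give Ess(w):

[(1, 3, 0), (3, 1, 0)]


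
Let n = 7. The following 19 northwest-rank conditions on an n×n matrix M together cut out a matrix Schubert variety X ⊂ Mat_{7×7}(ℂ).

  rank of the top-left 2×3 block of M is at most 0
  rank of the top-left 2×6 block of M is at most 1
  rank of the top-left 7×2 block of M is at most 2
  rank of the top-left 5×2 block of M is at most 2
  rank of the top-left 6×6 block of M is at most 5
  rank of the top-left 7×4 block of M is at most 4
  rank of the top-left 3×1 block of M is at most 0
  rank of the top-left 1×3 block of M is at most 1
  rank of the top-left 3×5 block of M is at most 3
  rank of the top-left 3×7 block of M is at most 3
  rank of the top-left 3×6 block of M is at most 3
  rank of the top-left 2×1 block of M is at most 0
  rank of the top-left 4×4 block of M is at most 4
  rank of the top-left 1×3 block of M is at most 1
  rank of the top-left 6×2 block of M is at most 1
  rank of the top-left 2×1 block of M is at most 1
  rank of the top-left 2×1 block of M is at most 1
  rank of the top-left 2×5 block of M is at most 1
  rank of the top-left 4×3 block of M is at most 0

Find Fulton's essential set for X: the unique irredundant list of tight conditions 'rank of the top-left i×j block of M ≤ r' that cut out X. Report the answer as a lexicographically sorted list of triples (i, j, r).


Propagating the 19 rank bounds to every northwest block:

  row 1: 0 | 0 | 0 | 1 | 1 | 1 | 1
  row 2: 0 | 0 | 0 | 1 | 1 | 1 | 2
  row 3: 0 | 0 | 0 | 1 | 2 | 2 | 3
  row 4: 0 | 0 | 0 | 1 | 2 | 3 | 4
  row 5: 1 | 1 | 1 | 2 | 3 | 4 | 5
  row 6: 1 | 1 | 2 | 3 | 4 | 5 | 6
  row 7: 1 | 2 | 3 | 4 | 5 | 6 | 7

reading off 1-entries of Δ²R: w = (4, 7, 5, 6, 1, 3, 2).

Rothe diagram D(w) (15 cells), 3 SE-corners (essential conditions):

[(2, 6, 1), (4, 3, 0), (6, 2, 1)]


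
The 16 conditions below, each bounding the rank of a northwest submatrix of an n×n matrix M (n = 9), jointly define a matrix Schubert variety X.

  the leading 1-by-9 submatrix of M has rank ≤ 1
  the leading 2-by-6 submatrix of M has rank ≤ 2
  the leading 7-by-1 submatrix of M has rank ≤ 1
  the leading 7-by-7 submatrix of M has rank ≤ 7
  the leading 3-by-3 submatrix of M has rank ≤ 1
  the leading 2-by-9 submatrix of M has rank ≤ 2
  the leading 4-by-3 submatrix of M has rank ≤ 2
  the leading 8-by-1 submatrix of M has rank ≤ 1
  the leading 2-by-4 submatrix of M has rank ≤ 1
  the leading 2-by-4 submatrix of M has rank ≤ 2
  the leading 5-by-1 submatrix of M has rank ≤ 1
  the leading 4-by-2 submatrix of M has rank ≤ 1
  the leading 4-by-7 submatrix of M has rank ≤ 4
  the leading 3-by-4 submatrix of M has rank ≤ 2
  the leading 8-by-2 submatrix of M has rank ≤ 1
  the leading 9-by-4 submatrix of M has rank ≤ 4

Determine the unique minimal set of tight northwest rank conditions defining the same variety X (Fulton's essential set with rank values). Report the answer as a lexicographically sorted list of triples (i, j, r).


The tightest implied rank at each (i,j), from the 16 conditions:

  i=1: 1 | 1 | 1 | 1 | 1 | 1 | 1 | 1 | 1
  i=2: 1 | 1 | 1 | 1 | 2 | 2 | 2 | 2 | 2
  i=3: 1 | 1 | 1 | 2 | 3 | 3 | 3 | 3 | 3
  i=4: 1 | 1 | 2 | 3 | 4 | 4 | 4 | 4 | 4
  i=5: 1 | 1 | 2 | 3 | 4 | 5 | 5 | 5 | 5
  i=6: 1 | 1 | 2 | 3 | 4 | 5 | 6 | 6 | 6
  i=7: 1 | 1 | 2 | 3 | 4 | 5 | 6 | 7 | 7
  i=8: 1 | 1 | 2 | 3 | 4 | 5 | 6 | 7 | 8
  i=9: 1 | 2 | 3 | 4 | 5 | 6 | 7 | 8 | 9

hence w(1..9) = (1, 5, 4, 3, 6, 7, 8, 9, 2).

ℓ(w)=10; the 3 essential cells (i,j,r):

[(2, 4, 1), (3, 3, 1), (8, 2, 1)]


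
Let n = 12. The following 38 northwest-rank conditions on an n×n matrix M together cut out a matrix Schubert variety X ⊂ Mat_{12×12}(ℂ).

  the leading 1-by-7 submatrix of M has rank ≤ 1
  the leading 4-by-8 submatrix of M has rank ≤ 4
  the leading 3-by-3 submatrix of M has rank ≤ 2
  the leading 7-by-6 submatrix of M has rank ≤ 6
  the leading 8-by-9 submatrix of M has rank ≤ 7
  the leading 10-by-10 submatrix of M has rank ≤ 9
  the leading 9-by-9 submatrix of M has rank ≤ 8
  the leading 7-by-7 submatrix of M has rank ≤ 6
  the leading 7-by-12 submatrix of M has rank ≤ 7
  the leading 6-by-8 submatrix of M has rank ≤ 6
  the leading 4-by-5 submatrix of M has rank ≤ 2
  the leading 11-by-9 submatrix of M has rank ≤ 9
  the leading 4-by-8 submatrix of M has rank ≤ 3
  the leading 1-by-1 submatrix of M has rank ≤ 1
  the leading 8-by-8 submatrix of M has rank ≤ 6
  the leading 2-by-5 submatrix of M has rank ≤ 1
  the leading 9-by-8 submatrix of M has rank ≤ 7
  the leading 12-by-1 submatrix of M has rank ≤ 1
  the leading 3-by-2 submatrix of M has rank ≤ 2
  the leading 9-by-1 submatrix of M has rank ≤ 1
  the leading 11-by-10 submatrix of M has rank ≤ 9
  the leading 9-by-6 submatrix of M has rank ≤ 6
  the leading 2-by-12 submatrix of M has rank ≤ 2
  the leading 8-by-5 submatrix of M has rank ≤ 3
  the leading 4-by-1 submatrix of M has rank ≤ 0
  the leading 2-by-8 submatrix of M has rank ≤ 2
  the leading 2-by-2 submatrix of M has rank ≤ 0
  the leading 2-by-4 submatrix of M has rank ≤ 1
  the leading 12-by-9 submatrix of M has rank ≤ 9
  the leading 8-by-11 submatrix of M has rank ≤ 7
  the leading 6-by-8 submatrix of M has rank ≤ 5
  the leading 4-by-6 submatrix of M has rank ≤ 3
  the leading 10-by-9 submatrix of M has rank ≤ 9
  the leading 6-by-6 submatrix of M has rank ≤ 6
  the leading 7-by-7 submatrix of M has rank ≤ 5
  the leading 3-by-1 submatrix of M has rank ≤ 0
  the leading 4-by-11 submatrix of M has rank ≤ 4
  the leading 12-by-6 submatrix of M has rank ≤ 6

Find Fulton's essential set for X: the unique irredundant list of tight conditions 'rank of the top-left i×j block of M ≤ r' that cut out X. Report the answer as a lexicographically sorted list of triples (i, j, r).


Propagating the 38 rank bounds to every northwest block:

  0 | 0 | 1 | 1 | 1 | 1 | 1 | 1 | 1 | 1 | 1 | 1
  0 | 0 | 1 | 1 | 1 | 2 | 2 | 2 | 2 | 2 | 2 | 2
  0 | 1 | 2 | 2 | 2 | 3 | 3 | 3 | 3 | 3 | 3 | 3
  0 | 1 | 2 | 2 | 2 | 3 | 3 | 3 | 4 | 4 | 4 | 4
  1 | 2 | 3 | 3 | 3 | 4 | 4 | 4 | 5 | 5 | 5 | 5
  1 | 2 | 3 | 3 | 3 | 4 | 5 | 5 | 6 | 6 | 6 | 6
  1 | 2 | 3 | 3 | 3 | 4 | 5 | 6 | 7 | 7 | 7 | 7
  1 | 2 | 3 | 3 | 3 | 4 | 5 | 6 | 7 | 7 | 7 | 8
  1 | 2 | 3 | 4 | 4 | 5 | 6 | 7 | 8 | 8 | 8 | 9
  1 | 2 | 3 | 4 | 5 | 6 | 7 | 8 | 9 | 9 | 9 | 10
  1 | 2 | 3 | 4 | 5 | 6 | 7 | 8 | 9 | 9 | 10 | 11
  1 | 2 | 3 | 4 | 5 | 6 | 7 | 8 | 9 | 10 | 11 | 12

hence w(1..12) = (3, 6, 2, 9, 1, 7, 8, 12, 4, 5, 11, 10).

ℓ(w)=21; the 8 essential cells (i,j,r):

[(2, 2, 0), (2, 5, 1), (4, 1, 0), (4, 5, 2), (4, 8, 3), (8, 5, 3), (8, 11, 7), (11, 10, 9)]


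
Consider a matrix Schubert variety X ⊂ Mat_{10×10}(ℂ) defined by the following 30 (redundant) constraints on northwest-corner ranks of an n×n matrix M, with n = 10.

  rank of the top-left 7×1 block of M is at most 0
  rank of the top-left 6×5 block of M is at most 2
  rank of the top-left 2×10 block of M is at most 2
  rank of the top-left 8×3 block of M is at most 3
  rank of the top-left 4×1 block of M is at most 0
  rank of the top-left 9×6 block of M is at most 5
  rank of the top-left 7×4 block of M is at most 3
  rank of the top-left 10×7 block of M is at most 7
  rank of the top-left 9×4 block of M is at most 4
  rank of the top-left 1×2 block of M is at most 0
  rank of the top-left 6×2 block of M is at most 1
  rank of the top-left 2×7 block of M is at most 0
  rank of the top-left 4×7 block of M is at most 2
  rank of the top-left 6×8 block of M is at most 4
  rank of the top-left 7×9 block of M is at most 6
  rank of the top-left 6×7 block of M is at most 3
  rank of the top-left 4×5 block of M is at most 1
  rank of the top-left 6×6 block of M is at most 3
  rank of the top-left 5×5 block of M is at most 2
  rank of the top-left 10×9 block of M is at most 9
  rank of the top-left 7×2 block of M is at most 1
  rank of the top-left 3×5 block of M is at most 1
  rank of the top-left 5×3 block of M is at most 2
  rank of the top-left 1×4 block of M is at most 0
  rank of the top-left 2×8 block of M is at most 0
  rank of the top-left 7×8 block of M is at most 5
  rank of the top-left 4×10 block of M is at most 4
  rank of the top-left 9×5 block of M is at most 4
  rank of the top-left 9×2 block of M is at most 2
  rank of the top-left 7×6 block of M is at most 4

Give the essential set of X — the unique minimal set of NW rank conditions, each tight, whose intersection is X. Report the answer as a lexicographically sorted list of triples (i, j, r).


Recovering R(i,j) via the rank-extension bound from the 30 conditions:

  i=1: 0 0 0 0 0 0 0 0 1 1
  i=2: 0 0 0 0 0 0 0 0 1 2
  i=3: 0 1 1 1 1 1 1 1 2 3
  i=4: 0 1 1 1 1 2 2 2 3 4
  i=5: 0 1 2 2 2 3 3 3 4 5
  i=6: 0 1 2 2 2 3 3 4 5 6
  i=7: 0 1 2 3 3 4 4 5 6 7
  i=8: 1 2 3 4 4 5 5 6 7 8
  i=9: 1 2 3 4 4 5 6 7 8 9
  i=10: 1 2 3 4 5 6 7 8 9 10

reading off 1-entries of Δ²R: w = (9, 10, 2, 6, 3, 8, 4, 1, 7, 5).

Rothe diagram D(w) (28 cells), 6 SE-corners (essential conditions):

[(2, 8, 0), (4, 5, 1), (6, 5, 2), (6, 7, 3), (7, 1, 0), (9, 5, 4)]


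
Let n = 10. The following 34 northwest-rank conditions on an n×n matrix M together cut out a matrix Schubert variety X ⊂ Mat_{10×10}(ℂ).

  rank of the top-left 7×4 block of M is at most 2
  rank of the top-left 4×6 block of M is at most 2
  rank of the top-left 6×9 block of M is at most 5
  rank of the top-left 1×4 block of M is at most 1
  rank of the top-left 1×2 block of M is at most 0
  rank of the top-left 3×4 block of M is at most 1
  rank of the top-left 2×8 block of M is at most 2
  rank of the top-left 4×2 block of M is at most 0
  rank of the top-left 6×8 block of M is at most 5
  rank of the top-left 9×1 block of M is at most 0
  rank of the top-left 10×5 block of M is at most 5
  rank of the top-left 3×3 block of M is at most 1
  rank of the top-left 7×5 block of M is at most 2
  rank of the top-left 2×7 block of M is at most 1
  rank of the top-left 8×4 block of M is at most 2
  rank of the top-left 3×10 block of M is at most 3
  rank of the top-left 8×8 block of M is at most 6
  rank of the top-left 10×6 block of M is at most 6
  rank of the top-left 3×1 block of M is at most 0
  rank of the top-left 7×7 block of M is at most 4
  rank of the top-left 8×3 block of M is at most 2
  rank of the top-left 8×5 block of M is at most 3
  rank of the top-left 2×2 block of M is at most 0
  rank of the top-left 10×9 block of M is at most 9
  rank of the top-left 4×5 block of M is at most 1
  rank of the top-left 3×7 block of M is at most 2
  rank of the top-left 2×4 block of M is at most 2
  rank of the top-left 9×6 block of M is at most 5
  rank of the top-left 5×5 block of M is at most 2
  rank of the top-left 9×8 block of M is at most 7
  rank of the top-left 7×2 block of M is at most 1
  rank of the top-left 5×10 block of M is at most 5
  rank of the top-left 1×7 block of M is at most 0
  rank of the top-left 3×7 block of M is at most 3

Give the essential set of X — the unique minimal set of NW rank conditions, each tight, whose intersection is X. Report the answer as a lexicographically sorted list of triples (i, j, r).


Propagating the 34 rank bounds to every northwest block:

  row 1: 0 0 0 0 0 0 0 1 1 1
  row 2: 0 0 1 1 1 1 1 2 2 2
  row 3: 0 0 1 1 1 2 2 3 3 3
  row 4: 0 0 1 1 1 2 3 4 4 4
  row 5: 0 1 2 2 2 3 4 5 5 5
  row 6: 0 1 2 2 2 3 4 5 5 6
  row 7: 0 1 2 2 2 3 4 5 6 7
  row 8: 0 1 2 2 3 4 5 6 7 8
  row 9: 0 1 2 3 4 5 6 7 8 9
  row 10: 1 2 3 4 5 6 7 8 9 10

giving w = (8, 3, 6, 7, 2, 10, 9, 5, 4, 1) via Δ²R.

D(w) has 28 cells with 7 SE-corners; essential set:

[(1, 7, 0), (4, 2, 0), (4, 5, 1), (6, 9, 5), (7, 5, 2), (8, 4, 2), (9, 1, 0)]


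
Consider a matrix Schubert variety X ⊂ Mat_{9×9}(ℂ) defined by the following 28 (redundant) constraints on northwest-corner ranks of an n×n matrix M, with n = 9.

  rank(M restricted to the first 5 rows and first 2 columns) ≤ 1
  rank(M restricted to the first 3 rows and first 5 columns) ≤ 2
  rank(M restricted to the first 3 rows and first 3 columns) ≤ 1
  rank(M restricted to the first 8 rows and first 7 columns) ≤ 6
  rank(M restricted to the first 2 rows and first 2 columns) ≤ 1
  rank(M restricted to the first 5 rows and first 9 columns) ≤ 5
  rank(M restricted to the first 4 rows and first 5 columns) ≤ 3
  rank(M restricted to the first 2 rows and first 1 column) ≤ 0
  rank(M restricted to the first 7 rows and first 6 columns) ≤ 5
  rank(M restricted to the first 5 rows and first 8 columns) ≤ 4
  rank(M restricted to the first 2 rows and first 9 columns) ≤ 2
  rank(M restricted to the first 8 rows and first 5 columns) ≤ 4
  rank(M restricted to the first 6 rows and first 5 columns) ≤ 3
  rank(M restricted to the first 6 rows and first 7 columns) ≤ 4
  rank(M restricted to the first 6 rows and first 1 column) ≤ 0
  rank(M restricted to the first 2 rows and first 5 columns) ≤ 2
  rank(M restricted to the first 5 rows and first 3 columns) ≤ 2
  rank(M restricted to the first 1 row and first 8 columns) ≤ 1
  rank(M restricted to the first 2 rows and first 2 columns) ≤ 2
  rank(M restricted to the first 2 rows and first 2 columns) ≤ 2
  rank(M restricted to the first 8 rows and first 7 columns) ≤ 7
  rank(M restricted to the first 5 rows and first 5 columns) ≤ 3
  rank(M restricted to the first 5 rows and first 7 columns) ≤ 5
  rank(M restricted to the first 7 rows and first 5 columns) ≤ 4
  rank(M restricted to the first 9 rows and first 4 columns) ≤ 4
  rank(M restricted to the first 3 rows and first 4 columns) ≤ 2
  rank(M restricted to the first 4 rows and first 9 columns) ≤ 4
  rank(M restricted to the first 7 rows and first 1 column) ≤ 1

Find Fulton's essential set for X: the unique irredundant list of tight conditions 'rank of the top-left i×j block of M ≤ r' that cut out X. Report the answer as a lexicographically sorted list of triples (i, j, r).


Rank table r_w(9×9) implied by the 28 constraints:

  0, 1, 1, 1, 1, 1, 1, 1, 1
  0, 1, 1, 2, 2, 2, 2, 2, 2
  0, 1, 1, 2, 2, 3, 3, 3, 3
  0, 1, 2, 3, 3, 4, 4, 4, 4
  0, 1, 2, 3, 3, 4, 4, 4, 5
  0, 1, 2, 3, 3, 4, 4, 5, 6
  1, 2, 3, 4, 4, 5, 5, 6, 7
  1, 2, 3, 4, 4, 5, 6, 7, 8
  1, 2, 3, 4, 5, 6, 7, 8, 9

hence w(1..9) = (2, 4, 6, 3, 9, 8, 1, 7, 5).

7 SE-corners of the 15-cell Rothe diagram give Ess(w):

[(3, 3, 1), (3, 5, 2), (5, 8, 4), (6, 1, 0), (6, 5, 3), (6, 7, 4), (8, 5, 4)]


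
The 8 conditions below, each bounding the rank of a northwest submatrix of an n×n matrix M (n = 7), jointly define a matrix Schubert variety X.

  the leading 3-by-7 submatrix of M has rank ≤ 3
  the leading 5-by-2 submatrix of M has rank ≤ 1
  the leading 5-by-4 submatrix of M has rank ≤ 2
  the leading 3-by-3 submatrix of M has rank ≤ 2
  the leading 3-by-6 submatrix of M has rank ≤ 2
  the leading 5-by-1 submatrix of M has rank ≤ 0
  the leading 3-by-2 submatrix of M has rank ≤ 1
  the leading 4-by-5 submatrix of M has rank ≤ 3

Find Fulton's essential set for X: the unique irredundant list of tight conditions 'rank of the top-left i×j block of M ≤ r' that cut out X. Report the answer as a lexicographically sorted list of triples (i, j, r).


Rank table r_w(7×7) implied by the 8 constraints:

  i=1: 0 | 1 | 1 | 1 | 1 | 1 | 1
  i=2: 0 | 1 | 2 | 2 | 2 | 2 | 2
  i=3: 0 | 1 | 2 | 2 | 2 | 2 | 3
  i=4: 0 | 1 | 2 | 2 | 3 | 3 | 4
  i=5: 0 | 1 | 2 | 2 | 3 | 4 | 5
  i=6: 1 | 2 | 3 | 3 | 4 | 5 | 6
  i=7: 1 | 2 | 3 | 4 | 5 | 6 | 7

hence w(1..7) = (2, 3, 7, 5, 6, 1, 4).

ℓ(w)=10; the 3 essential cells (i,j,r):

[(3, 6, 2), (5, 1, 0), (5, 4, 2)]


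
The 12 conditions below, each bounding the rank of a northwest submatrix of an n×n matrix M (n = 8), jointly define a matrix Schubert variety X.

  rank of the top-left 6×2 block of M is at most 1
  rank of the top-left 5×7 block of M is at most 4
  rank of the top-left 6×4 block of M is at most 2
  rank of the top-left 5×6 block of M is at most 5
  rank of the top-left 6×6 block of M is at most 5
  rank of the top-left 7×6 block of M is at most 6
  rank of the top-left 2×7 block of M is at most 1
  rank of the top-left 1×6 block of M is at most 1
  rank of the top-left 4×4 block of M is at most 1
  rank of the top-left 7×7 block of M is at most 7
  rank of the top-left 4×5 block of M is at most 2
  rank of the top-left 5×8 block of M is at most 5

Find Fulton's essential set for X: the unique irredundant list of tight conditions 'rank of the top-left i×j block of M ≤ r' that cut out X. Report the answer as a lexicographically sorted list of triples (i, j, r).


The tightest implied rank at each (i,j), from the 12 conditions:

  R[1]: 1, 1, 1, 1, 1, 1, 1, 1
  R[2]: 1, 1, 1, 1, 1, 1, 1, 2
  R[3]: 1, 1, 1, 1, 2, 2, 2, 3
  R[4]: 1, 1, 1, 1, 2, 3, 3, 4
  R[5]: 1, 1, 2, 2, 3, 4, 4, 5
  R[6]: 1, 1, 2, 2, 3, 4, 5, 6
  R[7]: 1, 2, 3, 3, 4, 5, 6, 7
  R[8]: 1, 2, 3, 4, 5, 6, 7, 8

reading off 1-entries of Δ²R: w = (1, 8, 5, 6, 3, 7, 2, 4).

4 SE-corners of the 15-cell Rothe diagram give Ess(w):

[(2, 7, 1), (4, 4, 1), (6, 2, 1), (6, 4, 2)]


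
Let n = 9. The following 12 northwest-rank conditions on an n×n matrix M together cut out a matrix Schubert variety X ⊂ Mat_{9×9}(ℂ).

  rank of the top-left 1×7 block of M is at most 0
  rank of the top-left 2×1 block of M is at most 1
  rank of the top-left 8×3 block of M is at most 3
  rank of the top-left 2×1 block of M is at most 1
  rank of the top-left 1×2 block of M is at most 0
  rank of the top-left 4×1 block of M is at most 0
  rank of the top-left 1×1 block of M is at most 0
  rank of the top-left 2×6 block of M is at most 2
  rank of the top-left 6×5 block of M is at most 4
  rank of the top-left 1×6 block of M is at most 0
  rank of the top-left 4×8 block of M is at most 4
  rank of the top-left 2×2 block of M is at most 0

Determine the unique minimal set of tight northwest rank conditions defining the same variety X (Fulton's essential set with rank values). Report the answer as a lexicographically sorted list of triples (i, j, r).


The tightest implied rank at each (i,j), from the 12 conditions:

  row 1: 0 0 0 0 0 0 0 1 1
  row 2: 0 0 1 1 1 1 1 2 2
  row 3: 0 1 2 2 2 2 2 3 3
  row 4: 0 1 2 3 3 3 3 4 4
  row 5: 1 2 3 4 4 4 4 5 5
  row 6: 1 2 3 4 4 5 5 6 6
  row 7: 1 2 3 4 5 6 6 7 7
  row 8: 1 2 3 4 5 6 7 8 8
  row 9: 1 2 3 4 5 6 7 8 9

hence w(1..9) = (8, 3, 2, 4, 1, 6, 5, 7, 9).

|D(w)|=12, |Ess(w)|=4:

[(1, 7, 0), (2, 2, 0), (4, 1, 0), (6, 5, 4)]


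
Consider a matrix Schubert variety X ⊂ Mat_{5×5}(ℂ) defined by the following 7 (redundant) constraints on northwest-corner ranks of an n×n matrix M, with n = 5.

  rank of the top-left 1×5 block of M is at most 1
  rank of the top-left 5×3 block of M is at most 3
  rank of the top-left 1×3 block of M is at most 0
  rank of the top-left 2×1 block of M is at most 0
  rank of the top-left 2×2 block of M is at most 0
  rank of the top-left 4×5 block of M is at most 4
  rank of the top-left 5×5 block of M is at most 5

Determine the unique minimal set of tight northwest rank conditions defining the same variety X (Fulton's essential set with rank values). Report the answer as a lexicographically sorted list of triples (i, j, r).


Propagating the 7 rank bounds to every northwest block:

  R[1]: 0  0  0  1  1
  R[2]: 0  0  1  2  2
  R[3]: 1  1  2  3  3
  R[4]: 1  2  3  4  4
  R[5]: 1  2  3  4  5

the unique w with this rank table is (4, 3, 1, 2, 5).

Rothe diagram D(w) (5 cells), 2 SE-corners (essential conditions):

[(1, 3, 0), (2, 2, 0)]


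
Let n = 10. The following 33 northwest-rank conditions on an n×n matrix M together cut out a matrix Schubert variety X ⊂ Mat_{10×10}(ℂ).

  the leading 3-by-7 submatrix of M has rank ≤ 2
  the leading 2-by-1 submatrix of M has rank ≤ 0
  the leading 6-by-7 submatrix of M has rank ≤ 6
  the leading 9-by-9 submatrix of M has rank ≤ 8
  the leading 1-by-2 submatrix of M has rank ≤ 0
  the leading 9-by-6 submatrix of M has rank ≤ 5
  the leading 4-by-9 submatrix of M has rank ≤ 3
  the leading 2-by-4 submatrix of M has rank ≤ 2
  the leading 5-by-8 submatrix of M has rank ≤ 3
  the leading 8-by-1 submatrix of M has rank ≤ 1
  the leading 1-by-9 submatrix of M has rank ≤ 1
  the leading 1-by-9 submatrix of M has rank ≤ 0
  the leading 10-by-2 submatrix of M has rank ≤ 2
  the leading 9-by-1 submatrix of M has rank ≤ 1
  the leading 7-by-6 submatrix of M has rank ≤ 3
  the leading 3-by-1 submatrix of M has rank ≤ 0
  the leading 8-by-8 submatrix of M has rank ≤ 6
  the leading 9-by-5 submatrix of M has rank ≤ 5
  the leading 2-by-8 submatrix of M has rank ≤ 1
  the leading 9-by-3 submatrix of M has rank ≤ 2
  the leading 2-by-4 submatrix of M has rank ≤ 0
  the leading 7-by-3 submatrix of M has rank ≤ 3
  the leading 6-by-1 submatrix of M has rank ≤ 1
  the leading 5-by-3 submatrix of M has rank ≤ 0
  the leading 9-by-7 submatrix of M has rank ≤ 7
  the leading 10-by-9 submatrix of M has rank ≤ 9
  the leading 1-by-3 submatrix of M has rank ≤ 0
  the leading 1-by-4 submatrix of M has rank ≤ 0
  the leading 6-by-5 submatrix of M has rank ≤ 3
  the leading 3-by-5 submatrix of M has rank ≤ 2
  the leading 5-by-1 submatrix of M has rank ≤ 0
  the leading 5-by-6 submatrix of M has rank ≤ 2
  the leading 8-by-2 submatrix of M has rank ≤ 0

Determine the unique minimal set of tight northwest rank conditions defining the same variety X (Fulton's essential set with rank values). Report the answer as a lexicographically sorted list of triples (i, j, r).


Reconstructing r_w from the 33 given conditions:

  row 1: 0, 0, 0, 0, 0, 0, 0, 0, 0, 1
  row 2: 0, 0, 0, 0, 1, 1, 1, 1, 1, 2
  row 3: 0, 0, 0, 1, 2, 2, 2, 2, 2, 3
  row 4: 0, 0, 0, 1, 2, 2, 3, 3, 3, 4
  row 5: 0, 0, 0, 1, 2, 2, 3, 3, 4, 5
  row 6: 0, 0, 1, 2, 3, 3, 4, 4, 5, 6
  row 7: 0, 0, 1, 2, 3, 3, 4, 5, 6, 7
  row 8: 0, 0, 1, 2, 3, 4, 5, 6, 7, 8
  row 9: 1, 1, 2, 3, 4, 5, 6, 7, 8, 9
  row 10: 1, 2, 3, 4, 5, 6, 7, 8, 9, 10

giving w = (10, 5, 4, 7, 9, 3, 8, 6, 1, 2) via Δ²R.

D(w) has 32 cells with 7 SE-corners; essential set:

[(1, 9, 0), (2, 4, 0), (5, 3, 0), (5, 6, 2), (5, 8, 3), (7, 6, 3), (8, 2, 0)]


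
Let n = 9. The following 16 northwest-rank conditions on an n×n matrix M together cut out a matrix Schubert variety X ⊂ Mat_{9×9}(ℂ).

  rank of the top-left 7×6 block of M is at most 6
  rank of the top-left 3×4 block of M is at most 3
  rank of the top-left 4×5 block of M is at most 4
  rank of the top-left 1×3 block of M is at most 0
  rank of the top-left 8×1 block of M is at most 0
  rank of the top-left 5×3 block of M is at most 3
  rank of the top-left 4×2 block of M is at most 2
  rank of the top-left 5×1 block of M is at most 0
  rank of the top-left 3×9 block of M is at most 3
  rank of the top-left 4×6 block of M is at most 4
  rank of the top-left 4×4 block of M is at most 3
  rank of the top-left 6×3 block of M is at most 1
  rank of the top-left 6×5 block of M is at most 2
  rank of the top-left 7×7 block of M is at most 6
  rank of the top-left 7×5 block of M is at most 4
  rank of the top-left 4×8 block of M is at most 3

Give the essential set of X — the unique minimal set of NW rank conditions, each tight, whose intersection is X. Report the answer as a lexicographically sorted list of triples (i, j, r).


The tightest implied rank at each (i,j), from the 16 conditions:

  row 1: 0  0  0  1  1  1  1  1  1
  row 2: 0  1  1  2  2  2  2  2  2
  row 3: 0  1  1  2  2  3  3  3  3
  row 4: 0  1  1  2  2  3  3  3  4
  row 5: 0  1  1  2  2  3  4  4  5
  row 6: 0  1  1  2  2  3  4  5  6
  row 7: 0  1  2  3  3  4  5  6  7
  row 8: 0  1  2  3  4  5  6  7  8
  row 9: 1  2  3  4  5  6  7  8  9

second differences of R give the permutation w = (4, 2, 6, 9, 7, 8, 3, 5, 1).

|D(w)|=20, |Ess(w)|=5:

[(1, 3, 0), (4, 8, 3), (6, 3, 1), (6, 5, 2), (8, 1, 0)]


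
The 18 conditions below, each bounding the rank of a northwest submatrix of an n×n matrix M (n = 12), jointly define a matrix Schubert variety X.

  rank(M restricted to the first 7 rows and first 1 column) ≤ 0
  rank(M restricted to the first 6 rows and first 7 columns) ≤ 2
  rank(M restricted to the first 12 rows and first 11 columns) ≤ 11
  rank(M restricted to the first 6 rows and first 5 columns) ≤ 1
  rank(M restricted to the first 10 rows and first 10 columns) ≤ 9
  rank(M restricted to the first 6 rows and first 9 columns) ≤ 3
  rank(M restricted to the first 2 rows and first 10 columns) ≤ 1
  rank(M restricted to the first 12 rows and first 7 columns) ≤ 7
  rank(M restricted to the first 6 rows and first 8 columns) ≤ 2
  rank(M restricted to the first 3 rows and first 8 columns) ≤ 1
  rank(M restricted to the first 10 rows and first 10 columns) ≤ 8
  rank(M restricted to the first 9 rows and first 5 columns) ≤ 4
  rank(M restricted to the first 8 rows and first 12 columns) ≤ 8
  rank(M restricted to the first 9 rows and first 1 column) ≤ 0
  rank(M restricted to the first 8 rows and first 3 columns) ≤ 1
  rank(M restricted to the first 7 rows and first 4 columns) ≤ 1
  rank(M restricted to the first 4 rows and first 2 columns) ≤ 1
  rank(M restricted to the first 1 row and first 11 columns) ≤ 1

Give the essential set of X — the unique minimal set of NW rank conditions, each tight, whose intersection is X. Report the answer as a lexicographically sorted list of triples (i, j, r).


Reconstructing r_w from the 18 given conditions:

  R[1]: 0  1  1  1  1  1  1  1  1  1  1  1
  R[2]: 0  1  1  1  1  1  1  1  1  1  2  2
  R[3]: 0  1  1  1  1  1  1  1  2  2  3  3
  R[4]: 0  1  1  1  1  2  2  2  3  3  4  4
  R[5]: 0  1  1  1  1  2  2  2  3  4  5  5
  R[6]: 0  1  1  1  1  2  2  2  3  4  5  6
  R[7]: 0  1  1  1  2  3  3  3  4  5  6  7
  R[8]: 0  1  1  2  3  4  4  4  5  6  7  8
  R[9]: 0  1  2  3  4  5  5  5  6  7  8  9
  R[10]: 1  2  3  4  5  6  6  6  7  8  9  10
  R[11]: 1  2  3  4  5  6  7  7  8  9  10  11
  R[12]: 1  2  3  4  5  6  7  8  9  10  11  12

giving w = (2, 11, 9, 6, 10, 12, 5, 4, 3, 1, 7, 8) via Δ²R.

Rothe diagram D(w) (39 cells), 7 SE-corners (essential conditions):

[(2, 10, 1), (3, 8, 1), (6, 5, 1), (6, 8, 2), (7, 4, 1), (8, 3, 1), (9, 1, 0)]


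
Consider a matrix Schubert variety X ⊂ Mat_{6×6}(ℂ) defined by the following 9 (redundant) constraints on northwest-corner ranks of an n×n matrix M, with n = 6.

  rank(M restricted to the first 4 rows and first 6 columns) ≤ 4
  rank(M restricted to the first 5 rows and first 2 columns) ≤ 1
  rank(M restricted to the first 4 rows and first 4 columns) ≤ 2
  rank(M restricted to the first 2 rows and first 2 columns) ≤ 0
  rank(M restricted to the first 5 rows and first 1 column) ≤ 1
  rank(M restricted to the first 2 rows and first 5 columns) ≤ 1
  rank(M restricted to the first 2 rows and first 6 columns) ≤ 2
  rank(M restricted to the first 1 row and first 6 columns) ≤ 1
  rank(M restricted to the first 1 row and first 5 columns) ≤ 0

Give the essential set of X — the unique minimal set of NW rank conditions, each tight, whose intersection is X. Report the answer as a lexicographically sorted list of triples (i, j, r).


Reconstructing r_w from the 9 given conditions:

  R[1]: 0 | 0 | 0 | 0 | 0 | 1
  R[2]: 0 | 0 | 1 | 1 | 1 | 2
  R[3]: 1 | 1 | 2 | 2 | 2 | 3
  R[4]: 1 | 1 | 2 | 2 | 3 | 4
  R[5]: 1 | 1 | 2 | 3 | 4 | 5
  R[6]: 1 | 2 | 3 | 4 | 5 | 6

second differences of R give the permutation w = (6, 3, 1, 5, 4, 2).

|D(w)|=10, |Ess(w)|=4:

[(1, 5, 0), (2, 2, 0), (4, 4, 2), (5, 2, 1)]


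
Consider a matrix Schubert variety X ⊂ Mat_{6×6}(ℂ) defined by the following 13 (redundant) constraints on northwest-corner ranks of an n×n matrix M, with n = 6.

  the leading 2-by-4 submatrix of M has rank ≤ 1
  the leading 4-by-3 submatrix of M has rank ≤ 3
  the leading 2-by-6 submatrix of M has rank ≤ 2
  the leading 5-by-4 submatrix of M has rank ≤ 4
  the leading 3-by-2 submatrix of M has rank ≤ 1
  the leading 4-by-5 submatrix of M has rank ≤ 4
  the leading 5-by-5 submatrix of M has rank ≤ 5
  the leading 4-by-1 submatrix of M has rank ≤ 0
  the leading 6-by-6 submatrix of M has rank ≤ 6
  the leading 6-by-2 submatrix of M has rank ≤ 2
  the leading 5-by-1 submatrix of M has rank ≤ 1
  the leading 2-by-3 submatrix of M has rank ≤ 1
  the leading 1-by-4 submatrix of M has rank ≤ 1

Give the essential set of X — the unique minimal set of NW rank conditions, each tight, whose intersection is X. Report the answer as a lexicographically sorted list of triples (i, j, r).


The tightest implied rank at each (i,j), from the 13 conditions:

  R[1]: 0 1 1 1 1 1
  R[2]: 0 1 1 1 2 2
  R[3]: 0 1 2 2 3 3
  R[4]: 0 1 2 3 4 4
  R[5]: 1 2 3 4 5 5
  R[6]: 1 2 3 4 5 6

hence w(1..6) = (2, 5, 3, 4, 1, 6).

2 SE-corners of the 6-cell Rothe diagram give Ess(w):

[(2, 4, 1), (4, 1, 0)]


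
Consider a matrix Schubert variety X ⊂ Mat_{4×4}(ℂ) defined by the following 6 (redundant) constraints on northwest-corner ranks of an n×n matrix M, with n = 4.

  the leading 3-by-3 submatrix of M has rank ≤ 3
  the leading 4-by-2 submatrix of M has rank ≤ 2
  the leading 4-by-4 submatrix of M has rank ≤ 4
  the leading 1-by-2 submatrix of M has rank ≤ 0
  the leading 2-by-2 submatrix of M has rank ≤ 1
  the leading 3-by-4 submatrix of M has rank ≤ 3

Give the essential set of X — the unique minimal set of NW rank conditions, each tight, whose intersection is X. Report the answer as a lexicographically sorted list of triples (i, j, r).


The tightest implied rank at each (i,j), from the 6 conditions:

  i=1: 0, 0, 1, 1
  i=2: 1, 1, 2, 2
  i=3: 1, 2, 3, 3
  i=4: 1, 2, 3, 4

second differences of R give the permutation w = (3, 1, 2, 4).

|D(w)|=2, |Ess(w)|=1:

[(1, 2, 0)]


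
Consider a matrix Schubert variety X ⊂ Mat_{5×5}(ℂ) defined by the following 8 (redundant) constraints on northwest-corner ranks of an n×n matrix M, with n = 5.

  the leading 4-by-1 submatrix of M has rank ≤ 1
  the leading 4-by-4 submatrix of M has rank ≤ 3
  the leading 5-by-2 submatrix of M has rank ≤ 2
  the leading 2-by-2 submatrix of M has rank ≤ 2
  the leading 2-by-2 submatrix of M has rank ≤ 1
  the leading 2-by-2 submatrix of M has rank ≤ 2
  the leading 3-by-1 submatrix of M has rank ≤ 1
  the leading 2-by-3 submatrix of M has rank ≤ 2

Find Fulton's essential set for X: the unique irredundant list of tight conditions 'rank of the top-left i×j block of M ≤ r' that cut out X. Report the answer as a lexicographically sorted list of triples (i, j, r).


Propagating the 8 rank bounds to every northwest block:

  row 1: 1  1  1  1  1
  row 2: 1  1  2  2  2
  row 3: 1  2  3  3  3
  row 4: 1  2  3  3  4
  row 5: 1  2  3  4  5

reading off 1-entries of Δ²R: w = (1, 3, 2, 5, 4).

|D(w)|=2, |Ess(w)|=2:

[(2, 2, 1), (4, 4, 3)]


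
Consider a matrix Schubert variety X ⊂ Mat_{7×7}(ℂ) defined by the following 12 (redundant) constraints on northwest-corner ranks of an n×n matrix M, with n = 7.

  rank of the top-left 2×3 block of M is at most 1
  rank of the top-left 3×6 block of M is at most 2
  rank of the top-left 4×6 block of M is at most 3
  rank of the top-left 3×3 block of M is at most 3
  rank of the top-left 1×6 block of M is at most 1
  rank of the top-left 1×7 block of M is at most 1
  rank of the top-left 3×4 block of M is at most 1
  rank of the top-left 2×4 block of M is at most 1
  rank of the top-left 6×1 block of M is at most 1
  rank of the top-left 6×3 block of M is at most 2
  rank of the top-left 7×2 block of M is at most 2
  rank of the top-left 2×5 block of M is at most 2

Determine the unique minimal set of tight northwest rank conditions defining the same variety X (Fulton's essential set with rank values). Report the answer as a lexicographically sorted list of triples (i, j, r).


Recovering R(i,j) via the rank-extension bound from the 12 conditions:

  row 1: 1 | 1 | 1 | 1 | 1 | 1 | 1
  row 2: 1 | 1 | 1 | 1 | 2 | 2 | 2
  row 3: 1 | 1 | 1 | 1 | 2 | 2 | 3
  row 4: 1 | 2 | 2 | 2 | 3 | 3 | 4
  row 5: 1 | 2 | 2 | 3 | 4 | 4 | 5
  row 6: 1 | 2 | 2 | 3 | 4 | 5 | 6
  row 7: 1 | 2 | 3 | 4 | 5 | 6 | 7

so w = (1, 5, 7, 2, 4, 6, 3).

D(w) has 9 cells with 3 SE-corners; essential set:

[(3, 4, 1), (3, 6, 2), (6, 3, 2)]
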